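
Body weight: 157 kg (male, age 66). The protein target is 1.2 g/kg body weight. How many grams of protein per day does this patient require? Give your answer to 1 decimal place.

188.4 g/day

Protein = 1.2 g/kg × 157 kg = 188.4 g/day.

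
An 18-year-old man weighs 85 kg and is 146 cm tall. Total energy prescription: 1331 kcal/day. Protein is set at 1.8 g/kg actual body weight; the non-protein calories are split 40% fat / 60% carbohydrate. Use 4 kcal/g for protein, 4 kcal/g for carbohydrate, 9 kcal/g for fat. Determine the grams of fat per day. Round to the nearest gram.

32 g/day

Protein = 1.8 × 85 = 153 g → 153 × 4 = 612 kcal.
Non-protein calories = 1331 − 612 = 719 kcal.
Fat: 40% × 719 = 287.6 kcal; carbohydrate: 431.4 kcal.
Fat: 287.6 kcal ÷ 9 kcal/g = 31.9556 g.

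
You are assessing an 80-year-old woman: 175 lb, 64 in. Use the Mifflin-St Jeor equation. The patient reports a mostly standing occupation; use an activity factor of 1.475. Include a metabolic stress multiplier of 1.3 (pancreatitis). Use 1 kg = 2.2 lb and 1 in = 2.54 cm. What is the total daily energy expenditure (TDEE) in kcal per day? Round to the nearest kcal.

2398 kcal per day

Convert to metric: weight = 175 ÷ 2.2 = 79.5455 kg; height = 64 × 2.54 = 162.56 cm.
Mifflin-St Jeor (female): BMR = 10(79.5455) + 6.25(162.56) − 5(80) − 161 = 795.4545 + 1016 − 400 − 161 = 1250.4545 kcal/day.
TEE = BMR × activity factor = 1250.4545 × 1.475 = 1844.4205 kcal/day.
Apply stress factor: 1844.4205 × 1.3 = 2397.7466 kcal/day.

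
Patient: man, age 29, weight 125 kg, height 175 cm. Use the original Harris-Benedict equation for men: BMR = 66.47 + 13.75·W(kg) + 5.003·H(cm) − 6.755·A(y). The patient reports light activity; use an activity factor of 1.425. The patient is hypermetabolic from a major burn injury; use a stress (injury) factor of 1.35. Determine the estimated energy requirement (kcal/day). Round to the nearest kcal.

Harris-Benedict: BMR = 66.47 + 13.75(125) + 5.003(175) − 6.755(29) = 2464.85 kcal/day.
TEE = BMR × activity factor = 2464.85 × 1.425 = 3512.4113 kcal/day.
Apply stress factor: 3512.4113 × 1.35 = 4741.7552 kcal/day.

4742 kcal/day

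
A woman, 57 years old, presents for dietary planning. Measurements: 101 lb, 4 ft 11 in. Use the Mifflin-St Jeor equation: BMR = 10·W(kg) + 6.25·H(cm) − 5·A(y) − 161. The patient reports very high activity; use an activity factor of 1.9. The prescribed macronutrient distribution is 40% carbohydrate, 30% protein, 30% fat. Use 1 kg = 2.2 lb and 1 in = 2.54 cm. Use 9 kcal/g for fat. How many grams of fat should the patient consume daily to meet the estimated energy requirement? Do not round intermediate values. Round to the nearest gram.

Convert to metric: weight = 101 ÷ 2.2 = 45.9091 kg; height = (4×12 + 11) × 2.54 = 59 × 2.54 = 149.86 cm.
Mifflin-St Jeor (female): BMR = 10(45.9091) + 6.25(149.86) − 5(57) − 161 = 459.0909 + 936.625 − 285 − 161 = 949.7159 kcal/day.
TEE = 949.7159 × 1.9 = 1804.4602 kcal/day.
Fat energy = 30% × 1804.4602 = 541.3381 kcal.
Fat = 541.3381 ÷ 9 kcal/g = 60.1487 g.

60 g/day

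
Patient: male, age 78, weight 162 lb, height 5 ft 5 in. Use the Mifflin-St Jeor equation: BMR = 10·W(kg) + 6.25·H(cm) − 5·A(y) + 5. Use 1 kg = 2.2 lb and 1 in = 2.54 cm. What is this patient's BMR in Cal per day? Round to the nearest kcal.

Convert to metric: weight = 162 ÷ 2.2 = 73.6364 kg; height = (5×12 + 5) × 2.54 = 65 × 2.54 = 165.1 cm.
Mifflin-St Jeor (male): BMR = 10(73.6364) + 6.25(165.1) − 5(78) + 5 = 736.3636 + 1031.875 − 390 + 5 = 1383.2386 kcal/day.

1383 Cal per day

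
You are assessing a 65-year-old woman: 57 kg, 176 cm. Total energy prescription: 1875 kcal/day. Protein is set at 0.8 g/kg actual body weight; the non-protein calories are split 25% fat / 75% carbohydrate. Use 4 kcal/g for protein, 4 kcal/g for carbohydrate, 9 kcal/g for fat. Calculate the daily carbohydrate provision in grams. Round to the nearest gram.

Protein = 0.8 × 57 = 45.6 g → 45.6 × 4 = 182.4 kcal.
Non-protein calories = 1875 − 182.4 = 1692.6 kcal.
Fat: 25% × 1692.6 = 423.15 kcal; carbohydrate: 1269.45 kcal.
Carbohydrate: 1269.45 kcal ÷ 4 kcal/g = 317.3625 g.

317 g/day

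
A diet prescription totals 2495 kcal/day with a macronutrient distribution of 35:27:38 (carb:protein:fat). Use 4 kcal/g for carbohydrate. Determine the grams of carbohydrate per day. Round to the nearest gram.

218 g/day

Carbohydrate energy = 35% × 2495 = 873.25 kcal.
At 4 kcal/g: 873.25 ÷ 4 = 218.3125 g.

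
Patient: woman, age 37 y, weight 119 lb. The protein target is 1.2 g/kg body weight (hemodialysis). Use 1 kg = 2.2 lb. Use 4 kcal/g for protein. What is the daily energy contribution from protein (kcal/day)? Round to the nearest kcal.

260 kcal/day

Weight in kg = 119 ÷ 2.2 = 54.0909 kg.
Protein = 1.2 g/kg × 54.0909 kg = 64.9091 g/day.
Protein energy = 64.9091 g × 4 kcal/g = 259.6364 kcal/day.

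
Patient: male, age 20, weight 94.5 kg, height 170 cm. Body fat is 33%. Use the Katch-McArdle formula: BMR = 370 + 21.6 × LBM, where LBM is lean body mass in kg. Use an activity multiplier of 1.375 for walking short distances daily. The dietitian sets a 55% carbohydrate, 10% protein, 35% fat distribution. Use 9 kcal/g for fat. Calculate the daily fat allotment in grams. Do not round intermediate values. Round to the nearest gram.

93 g/day

LBM = 94.5 × (1 − 0.33) = 63.315 kg. Katch-McArdle: BMR = 370 + 21.6 × 63.315 = 1737.604 kcal/day.
TEE = 1737.604 × 1.375 = 2389.2055 kcal/day.
Fat energy = 35% × 2389.2055 = 836.2219 kcal.
Fat = 836.2219 ÷ 9 kcal/g = 92.9135 g.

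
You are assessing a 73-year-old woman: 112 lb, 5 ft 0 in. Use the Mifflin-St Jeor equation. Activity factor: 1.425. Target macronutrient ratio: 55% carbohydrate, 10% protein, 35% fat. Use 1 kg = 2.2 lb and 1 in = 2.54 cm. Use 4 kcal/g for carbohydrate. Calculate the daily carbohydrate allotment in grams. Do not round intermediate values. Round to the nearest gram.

Convert to metric: weight = 112 ÷ 2.2 = 50.9091 kg; height = (5×12 + 0) × 2.54 = 60 × 2.54 = 152.4 cm.
Mifflin-St Jeor (female): BMR = 10(50.9091) + 6.25(152.4) − 5(73) − 161 = 509.0909 + 952.5 − 365 − 161 = 935.5909 kcal/day.
TEE = 935.5909 × 1.425 = 1333.217 kcal/day.
Carbohydrate energy = 55% × 1333.217 = 733.2694 kcal.
Carbohydrate = 733.2694 ÷ 4 kcal/g = 183.3173 g.

183 g/day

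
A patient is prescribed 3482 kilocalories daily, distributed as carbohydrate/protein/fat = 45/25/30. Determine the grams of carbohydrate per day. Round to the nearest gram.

Carbohydrate energy = 45% × 3482 = 1566.9 kcal.
At 4 kcal/g: 1566.9 ÷ 4 = 391.725 g.

392 g/day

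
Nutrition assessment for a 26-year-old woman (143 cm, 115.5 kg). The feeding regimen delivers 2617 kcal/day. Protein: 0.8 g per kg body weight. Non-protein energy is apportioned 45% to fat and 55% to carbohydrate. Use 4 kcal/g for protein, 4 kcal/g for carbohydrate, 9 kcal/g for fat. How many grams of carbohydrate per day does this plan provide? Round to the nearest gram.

Protein = 0.8 × 115.5 = 92.4 g → 92.4 × 4 = 369.6 kcal.
Non-protein calories = 2617 − 369.6 = 2247.4 kcal.
Fat: 45% × 2247.4 = 1011.33 kcal; carbohydrate: 1236.07 kcal.
Carbohydrate: 1236.07 kcal ÷ 4 kcal/g = 309.0175 g.

309 g/day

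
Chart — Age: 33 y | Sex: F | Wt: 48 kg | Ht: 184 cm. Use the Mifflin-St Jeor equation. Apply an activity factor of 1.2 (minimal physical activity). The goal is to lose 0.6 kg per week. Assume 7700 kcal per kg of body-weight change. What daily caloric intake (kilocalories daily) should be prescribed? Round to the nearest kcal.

Mifflin-St Jeor (female): BMR = 10(48) + 6.25(184) − 5(33) − 161 = 480 + 1150 − 165 − 161 = 1304 kcal/day.
TEE = 1304 × 1.2 = 1564.8 kcal/day.
Required daily deficit = 0.6 × 7700 ÷ 7 = 660 kcal/day.
Target intake = 1564.8 − 660 = 904.8 kcal/day.

905 kilocalories daily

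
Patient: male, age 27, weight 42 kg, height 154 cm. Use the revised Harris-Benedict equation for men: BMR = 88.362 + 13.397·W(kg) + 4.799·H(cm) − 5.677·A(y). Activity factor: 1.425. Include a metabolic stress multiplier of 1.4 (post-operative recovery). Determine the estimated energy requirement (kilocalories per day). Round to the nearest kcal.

Harris-Benedict: BMR = 88.362 + 13.397(42) + 4.799(154) − 5.677(27) = 1236.803 kcal/day.
TEE = BMR × activity factor = 1236.803 × 1.425 = 1762.4443 kcal/day.
Apply stress factor: 1762.4443 × 1.4 = 2467.422 kcal/day.

2467 kilocalories per day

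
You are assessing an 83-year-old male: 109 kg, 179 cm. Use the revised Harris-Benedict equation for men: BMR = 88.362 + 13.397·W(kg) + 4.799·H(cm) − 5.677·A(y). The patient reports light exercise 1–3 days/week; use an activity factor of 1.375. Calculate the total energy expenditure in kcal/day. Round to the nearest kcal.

Harris-Benedict: BMR = 88.362 + 13.397(109) + 4.799(179) − 5.677(83) = 1936.465 kcal/day.
TEE = BMR × activity factor = 1936.465 × 1.375 = 2662.6394 kcal/day.

2663 kcal/day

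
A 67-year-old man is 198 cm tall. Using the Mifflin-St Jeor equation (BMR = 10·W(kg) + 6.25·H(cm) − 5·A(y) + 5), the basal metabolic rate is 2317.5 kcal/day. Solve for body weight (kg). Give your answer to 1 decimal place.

141.0 kg

2317.5 = 10·W + 6.25(198) − 5(67) + 5
10·W = 2317.5 − 907.5 = 1410, so W = 141 kg.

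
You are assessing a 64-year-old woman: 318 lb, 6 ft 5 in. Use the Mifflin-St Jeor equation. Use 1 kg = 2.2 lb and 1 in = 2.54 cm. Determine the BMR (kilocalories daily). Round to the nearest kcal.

Convert to metric: weight = 318 ÷ 2.2 = 144.5455 kg; height = (6×12 + 5) × 2.54 = 77 × 2.54 = 195.58 cm.
Mifflin-St Jeor (female): BMR = 10(144.5455) + 6.25(195.58) − 5(64) − 161 = 1445.4545 + 1222.375 − 320 − 161 = 2186.8295 kcal/day.

2187 kilocalories daily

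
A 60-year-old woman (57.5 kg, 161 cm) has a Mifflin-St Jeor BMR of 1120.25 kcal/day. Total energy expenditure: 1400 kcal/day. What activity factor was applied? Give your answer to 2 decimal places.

1.25

Activity factor = TEE ÷ BMR = 1400 ÷ 1120.25 = 1.25.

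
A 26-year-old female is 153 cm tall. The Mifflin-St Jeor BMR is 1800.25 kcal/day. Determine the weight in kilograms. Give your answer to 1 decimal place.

113.5 kg

1800.25 = 10·W + 6.25(153) − 5(26) − 161
10·W = 1800.25 − 665.25 = 1135, so W = 113.5 kg.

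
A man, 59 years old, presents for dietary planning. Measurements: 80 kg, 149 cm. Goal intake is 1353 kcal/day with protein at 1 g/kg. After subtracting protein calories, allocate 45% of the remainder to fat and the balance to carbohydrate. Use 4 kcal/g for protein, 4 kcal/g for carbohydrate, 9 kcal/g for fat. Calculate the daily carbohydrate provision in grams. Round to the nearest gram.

Protein = 1 × 80 = 80 g → 80 × 4 = 320 kcal.
Non-protein calories = 1353 − 320 = 1033 kcal.
Fat: 45% × 1033 = 464.85 kcal; carbohydrate: 568.15 kcal.
Carbohydrate: 568.15 kcal ÷ 4 kcal/g = 142.0375 g.

142 g/day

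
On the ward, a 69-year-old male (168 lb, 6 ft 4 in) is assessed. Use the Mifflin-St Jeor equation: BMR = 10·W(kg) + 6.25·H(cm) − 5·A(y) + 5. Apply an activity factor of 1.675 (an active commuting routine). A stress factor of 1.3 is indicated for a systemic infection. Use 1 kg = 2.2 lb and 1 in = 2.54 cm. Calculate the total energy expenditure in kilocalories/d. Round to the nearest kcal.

Convert to metric: weight = 168 ÷ 2.2 = 76.3636 kg; height = (6×12 + 4) × 2.54 = 76 × 2.54 = 193.04 cm.
Mifflin-St Jeor (male): BMR = 10(76.3636) + 6.25(193.04) − 5(69) + 5 = 763.6364 + 1206.5 − 345 + 5 = 1630.1364 kcal/day.
TEE = BMR × activity factor = 1630.1364 × 1.675 = 2730.4784 kcal/day.
Apply stress factor: 2730.4784 × 1.3 = 3549.6219 kcal/day.

3550 kilocalories/d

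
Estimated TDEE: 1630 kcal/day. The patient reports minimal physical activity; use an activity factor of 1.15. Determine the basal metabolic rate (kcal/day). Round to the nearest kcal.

1417 kcal/day

BMR = TEE ÷ activity factor = 1630 ÷ 1.15 = 1417.3913 kcal/day.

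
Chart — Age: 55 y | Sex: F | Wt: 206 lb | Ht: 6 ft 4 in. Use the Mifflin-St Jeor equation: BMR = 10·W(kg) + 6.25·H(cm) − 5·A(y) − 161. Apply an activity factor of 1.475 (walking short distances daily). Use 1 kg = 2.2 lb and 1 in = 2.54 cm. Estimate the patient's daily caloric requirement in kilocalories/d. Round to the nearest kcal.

Convert to metric: weight = 206 ÷ 2.2 = 93.6364 kg; height = (6×12 + 4) × 2.54 = 76 × 2.54 = 193.04 cm.
Mifflin-St Jeor (female): BMR = 10(93.6364) + 6.25(193.04) − 5(55) − 161 = 936.3636 + 1206.5 − 275 − 161 = 1706.8636 kcal/day.
TEE = BMR × activity factor = 1706.8636 × 1.475 = 2517.6239 kcal/day.

2518 kilocalories/d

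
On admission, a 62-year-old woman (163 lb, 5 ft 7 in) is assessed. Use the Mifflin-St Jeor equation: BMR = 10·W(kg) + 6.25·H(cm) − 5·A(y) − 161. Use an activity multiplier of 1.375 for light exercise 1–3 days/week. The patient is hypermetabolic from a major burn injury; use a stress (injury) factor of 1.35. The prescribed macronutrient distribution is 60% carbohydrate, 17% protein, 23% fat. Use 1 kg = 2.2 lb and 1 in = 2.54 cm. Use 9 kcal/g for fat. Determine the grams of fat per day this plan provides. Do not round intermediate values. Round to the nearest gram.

63 g/day

Convert to metric: weight = 163 ÷ 2.2 = 74.0909 kg; height = (5×12 + 7) × 2.54 = 67 × 2.54 = 170.18 cm.
Mifflin-St Jeor (female): BMR = 10(74.0909) + 6.25(170.18) − 5(62) − 161 = 740.9091 + 1063.625 − 310 − 161 = 1333.5341 kcal/day.
TEE = 1333.5341 × 1.375 = 1833.6094 kcal/day.
With stress factor 1.35: 1833.6094 × 1.35 = 2475.3727 kcal/day.
Fat energy = 23% × 2475.3727 = 569.3357 kcal.
Fat = 569.3357 ÷ 9 kcal/g = 63.2595 g.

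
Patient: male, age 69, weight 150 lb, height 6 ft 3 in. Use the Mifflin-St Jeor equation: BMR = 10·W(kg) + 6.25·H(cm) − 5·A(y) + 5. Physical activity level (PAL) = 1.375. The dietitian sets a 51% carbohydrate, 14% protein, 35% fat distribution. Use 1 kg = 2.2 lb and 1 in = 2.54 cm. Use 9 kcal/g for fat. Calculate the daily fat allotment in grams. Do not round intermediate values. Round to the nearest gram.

82 g/day

Convert to metric: weight = 150 ÷ 2.2 = 68.1818 kg; height = (6×12 + 3) × 2.54 = 75 × 2.54 = 190.5 cm.
Mifflin-St Jeor (male): BMR = 10(68.1818) + 6.25(190.5) − 5(69) + 5 = 681.8182 + 1190.625 − 345 + 5 = 1532.4432 kcal/day.
TEE = 1532.4432 × 1.375 = 2107.1094 kcal/day.
Fat energy = 35% × 2107.1094 = 737.4883 kcal.
Fat = 737.4883 ÷ 9 kcal/g = 81.9431 g.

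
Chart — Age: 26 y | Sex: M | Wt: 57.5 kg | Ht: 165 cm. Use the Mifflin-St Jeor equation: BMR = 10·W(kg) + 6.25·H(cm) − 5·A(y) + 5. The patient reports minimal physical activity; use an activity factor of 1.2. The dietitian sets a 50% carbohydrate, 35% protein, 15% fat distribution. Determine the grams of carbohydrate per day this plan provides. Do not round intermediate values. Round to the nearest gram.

222 g/day

Mifflin-St Jeor (male): BMR = 10(57.5) + 6.25(165) − 5(26) + 5 = 575 + 1031.25 − 130 + 5 = 1481.25 kcal/day.
TEE = 1481.25 × 1.2 = 1777.5 kcal/day.
Carbohydrate energy = 50% × 1777.5 = 888.75 kcal.
Carbohydrate = 888.75 ÷ 4 kcal/g = 222.1875 g.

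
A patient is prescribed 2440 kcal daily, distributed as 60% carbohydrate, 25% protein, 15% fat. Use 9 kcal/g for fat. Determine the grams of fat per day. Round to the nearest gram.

41 g/day

Fat energy = 15% × 2440 = 366 kcal.
At 9 kcal/g: 366 ÷ 9 = 40.6667 g.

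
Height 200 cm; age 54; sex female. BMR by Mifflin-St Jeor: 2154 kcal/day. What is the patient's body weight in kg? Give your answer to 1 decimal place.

2154 = 10·W + 6.25(200) − 5(54) − 161
10·W = 2154 − 819 = 1335, so W = 133.5 kg.

133.5 kg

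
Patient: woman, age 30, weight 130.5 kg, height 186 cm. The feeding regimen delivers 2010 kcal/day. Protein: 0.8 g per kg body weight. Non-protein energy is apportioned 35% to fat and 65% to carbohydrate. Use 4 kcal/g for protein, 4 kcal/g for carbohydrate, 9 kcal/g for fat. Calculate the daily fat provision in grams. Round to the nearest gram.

62 g/day

Protein = 0.8 × 130.5 = 104.4 g → 104.4 × 4 = 417.6 kcal.
Non-protein calories = 2010 − 417.6 = 1592.4 kcal.
Fat: 35% × 1592.4 = 557.34 kcal; carbohydrate: 1035.06 kcal.
Fat: 557.34 kcal ÷ 9 kcal/g = 61.9267 g.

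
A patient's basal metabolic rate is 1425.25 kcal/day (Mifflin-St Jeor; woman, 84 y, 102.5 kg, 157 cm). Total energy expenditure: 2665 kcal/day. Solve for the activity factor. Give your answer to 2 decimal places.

1.87

Activity factor = TEE ÷ BMR = 2665 ÷ 1425.25 = 1.87.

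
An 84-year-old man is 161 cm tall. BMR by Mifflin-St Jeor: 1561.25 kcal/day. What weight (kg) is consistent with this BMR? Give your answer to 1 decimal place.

1561.25 = 10·W + 6.25(161) − 5(84) + 5
10·W = 1561.25 − 591.25 = 970, so W = 97 kg.

97.0 kg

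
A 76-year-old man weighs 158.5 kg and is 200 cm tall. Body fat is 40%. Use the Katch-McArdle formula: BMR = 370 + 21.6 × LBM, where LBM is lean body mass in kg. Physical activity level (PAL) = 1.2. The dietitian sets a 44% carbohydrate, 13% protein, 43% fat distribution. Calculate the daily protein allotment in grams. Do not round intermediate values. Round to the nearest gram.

LBM = 158.5 × (1 − 0.4) = 95.1 kg. Katch-McArdle: BMR = 370 + 21.6 × 95.1 = 2424.16 kcal/day.
TEE = 2424.16 × 1.2 = 2908.992 kcal/day.
Protein energy = 13% × 2908.992 = 378.169 kcal.
Protein = 378.169 ÷ 4 kcal/g = 94.5422 g.

95 g/day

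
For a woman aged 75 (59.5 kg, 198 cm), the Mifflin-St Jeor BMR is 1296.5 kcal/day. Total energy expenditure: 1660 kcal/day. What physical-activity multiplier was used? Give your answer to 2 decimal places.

Activity factor = TEE ÷ BMR = 1660 ÷ 1296.5 = 1.28.

1.28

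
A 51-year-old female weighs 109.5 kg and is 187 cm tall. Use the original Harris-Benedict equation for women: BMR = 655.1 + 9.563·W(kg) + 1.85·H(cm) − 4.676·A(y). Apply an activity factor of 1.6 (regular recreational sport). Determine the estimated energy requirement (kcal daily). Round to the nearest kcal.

Harris-Benedict: BMR = 655.1 + 9.563(109.5) + 1.85(187) − 4.676(51) = 1809.7225 kcal/day.
TEE = BMR × activity factor = 1809.7225 × 1.6 = 2895.556 kcal/day.

2896 kcal daily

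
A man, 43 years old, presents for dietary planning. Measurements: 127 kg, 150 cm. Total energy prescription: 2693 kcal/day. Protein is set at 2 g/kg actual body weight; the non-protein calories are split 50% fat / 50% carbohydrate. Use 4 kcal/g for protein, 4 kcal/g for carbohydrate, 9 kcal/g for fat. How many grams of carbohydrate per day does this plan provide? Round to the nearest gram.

Protein = 2 × 127 = 254 g → 254 × 4 = 1016 kcal.
Non-protein calories = 2693 − 1016 = 1677 kcal.
Fat: 50% × 1677 = 838.5 kcal; carbohydrate: 838.5 kcal.
Carbohydrate: 838.5 kcal ÷ 4 kcal/g = 209.625 g.

210 g/day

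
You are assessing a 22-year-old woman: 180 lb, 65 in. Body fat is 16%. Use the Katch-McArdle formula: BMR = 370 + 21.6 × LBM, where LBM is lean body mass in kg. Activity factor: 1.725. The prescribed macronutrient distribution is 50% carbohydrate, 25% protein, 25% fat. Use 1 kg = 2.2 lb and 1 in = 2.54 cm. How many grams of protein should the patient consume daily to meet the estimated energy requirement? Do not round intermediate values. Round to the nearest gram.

200 g/day

Convert to metric: weight = 180 ÷ 2.2 = 81.8182 kg; height = 65 × 2.54 = 165.1 cm.
LBM = 81.8182 × (1 − 0.16) = 68.7273 kg. Katch-McArdle: BMR = 370 + 21.6 × 68.7273 = 1854.5091 kcal/day.
TEE = 1854.5091 × 1.725 = 3199.0282 kcal/day.
Protein energy = 25% × 3199.0282 = 799.757 kcal.
Protein = 799.757 ÷ 4 kcal/g = 199.9393 g.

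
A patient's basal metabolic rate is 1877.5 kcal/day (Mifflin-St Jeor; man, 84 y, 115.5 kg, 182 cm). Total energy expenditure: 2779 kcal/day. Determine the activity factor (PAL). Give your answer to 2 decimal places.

Activity factor = TEE ÷ BMR = 2779 ÷ 1877.5 = 1.48.

1.48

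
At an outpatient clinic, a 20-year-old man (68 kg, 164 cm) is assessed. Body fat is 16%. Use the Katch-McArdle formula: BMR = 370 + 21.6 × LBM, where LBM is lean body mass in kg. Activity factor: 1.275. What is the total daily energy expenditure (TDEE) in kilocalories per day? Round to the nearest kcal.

LBM = 68 × (1 − 0.16) = 57.12 kg. Katch-McArdle: BMR = 370 + 21.6 × 57.12 = 1603.792 kcal/day.
TEE = BMR × activity factor = 1603.792 × 1.275 = 2044.8348 kcal/day.

2045 kilocalories per day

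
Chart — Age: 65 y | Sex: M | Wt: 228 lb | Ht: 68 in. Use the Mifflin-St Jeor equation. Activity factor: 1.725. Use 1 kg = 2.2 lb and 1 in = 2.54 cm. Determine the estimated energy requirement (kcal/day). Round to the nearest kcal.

Convert to metric: weight = 228 ÷ 2.2 = 103.6364 kg; height = 68 × 2.54 = 172.72 cm.
Mifflin-St Jeor (male): BMR = 10(103.6364) + 6.25(172.72) − 5(65) + 5 = 1036.3636 + 1079.5 − 325 + 5 = 1795.8636 kcal/day.
TEE = BMR × activity factor = 1795.8636 × 1.725 = 3097.8648 kcal/day.

3098 kcal/day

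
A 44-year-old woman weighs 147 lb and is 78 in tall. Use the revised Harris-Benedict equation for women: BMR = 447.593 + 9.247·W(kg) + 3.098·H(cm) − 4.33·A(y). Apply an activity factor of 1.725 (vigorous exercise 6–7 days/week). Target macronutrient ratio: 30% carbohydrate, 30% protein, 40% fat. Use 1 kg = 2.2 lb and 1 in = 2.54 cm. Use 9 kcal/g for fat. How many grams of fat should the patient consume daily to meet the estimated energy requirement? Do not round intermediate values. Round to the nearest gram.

114 g/day

Convert to metric: weight = 147 ÷ 2.2 = 66.8182 kg; height = 78 × 2.54 = 198.12 cm.
Harris-Benedict: BMR = 447.593 + 9.247(66.8182) + 3.098(198.12) − 4.33(44) = 1488.7165 kcal/day.
TEE = 1488.7165 × 1.725 = 2568.0359 kcal/day.
Fat energy = 40% × 2568.0359 = 1027.2144 kcal.
Fat = 1027.2144 ÷ 9 kcal/g = 114.1349 g.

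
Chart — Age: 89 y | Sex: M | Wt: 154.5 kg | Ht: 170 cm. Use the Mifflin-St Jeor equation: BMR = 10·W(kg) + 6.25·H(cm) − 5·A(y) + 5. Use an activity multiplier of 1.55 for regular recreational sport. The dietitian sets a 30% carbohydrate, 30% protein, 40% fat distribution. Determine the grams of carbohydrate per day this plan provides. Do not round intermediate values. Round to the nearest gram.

Mifflin-St Jeor (male): BMR = 10(154.5) + 6.25(170) − 5(89) + 5 = 1545 + 1062.5 − 445 + 5 = 2167.5 kcal/day.
TEE = 2167.5 × 1.55 = 3359.625 kcal/day.
Carbohydrate energy = 30% × 3359.625 = 1007.8875 kcal.
Carbohydrate = 1007.8875 ÷ 4 kcal/g = 251.9719 g.

252 g/day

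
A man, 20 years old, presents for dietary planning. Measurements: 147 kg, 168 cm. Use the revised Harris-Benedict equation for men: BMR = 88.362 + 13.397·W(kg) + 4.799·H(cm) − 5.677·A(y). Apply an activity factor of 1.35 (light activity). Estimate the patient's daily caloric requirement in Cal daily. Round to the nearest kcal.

3713 Cal daily

Harris-Benedict: BMR = 88.362 + 13.397(147) + 4.799(168) − 5.677(20) = 2750.413 kcal/day.
TEE = BMR × activity factor = 2750.413 × 1.35 = 3713.0576 kcal/day.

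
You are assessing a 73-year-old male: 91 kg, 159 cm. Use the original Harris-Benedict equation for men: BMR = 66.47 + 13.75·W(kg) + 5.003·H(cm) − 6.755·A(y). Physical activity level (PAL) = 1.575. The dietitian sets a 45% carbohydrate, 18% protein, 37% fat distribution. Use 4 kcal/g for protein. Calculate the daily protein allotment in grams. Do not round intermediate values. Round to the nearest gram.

Harris-Benedict: BMR = 66.47 + 13.75(91) + 5.003(159) − 6.755(73) = 1620.082 kcal/day.
TEE = 1620.082 × 1.575 = 2551.6292 kcal/day.
Protein energy = 18% × 2551.6292 = 459.2932 kcal.
Protein = 459.2932 ÷ 4 kcal/g = 114.8233 g.

115 g/day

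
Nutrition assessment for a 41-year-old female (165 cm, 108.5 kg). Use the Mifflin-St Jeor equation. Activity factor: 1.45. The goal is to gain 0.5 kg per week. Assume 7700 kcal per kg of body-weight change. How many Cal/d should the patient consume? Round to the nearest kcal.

Mifflin-St Jeor (female): BMR = 10(108.5) + 6.25(165) − 5(41) − 161 = 1085 + 1031.25 − 205 − 161 = 1750.25 kcal/day.
TEE = 1750.25 × 1.45 = 2537.8625 kcal/day.
Required daily surplus = 0.5 × 7700 ÷ 7 = 550 kcal/day.
Target intake = 2537.8625 + 550 = 3087.8625 kcal/day.

3088 Cal/d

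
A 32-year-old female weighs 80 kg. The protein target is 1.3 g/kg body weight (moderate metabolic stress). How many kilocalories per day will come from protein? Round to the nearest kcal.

416 kcal/day

Protein = 1.3 g/kg × 80 kg = 104 g/day.
Protein energy = 104 g × 4 kcal/g = 416 kcal/day.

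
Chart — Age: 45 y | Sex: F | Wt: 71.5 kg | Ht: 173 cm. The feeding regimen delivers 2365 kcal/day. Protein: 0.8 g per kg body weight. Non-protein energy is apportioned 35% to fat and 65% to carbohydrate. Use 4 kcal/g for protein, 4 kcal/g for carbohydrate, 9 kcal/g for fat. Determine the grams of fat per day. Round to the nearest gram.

Protein = 0.8 × 71.5 = 57.2 g → 57.2 × 4 = 228.8 kcal.
Non-protein calories = 2365 − 228.8 = 2136.2 kcal.
Fat: 35% × 2136.2 = 747.67 kcal; carbohydrate: 1388.53 kcal.
Fat: 747.67 kcal ÷ 9 kcal/g = 83.0744 g.

83 g/day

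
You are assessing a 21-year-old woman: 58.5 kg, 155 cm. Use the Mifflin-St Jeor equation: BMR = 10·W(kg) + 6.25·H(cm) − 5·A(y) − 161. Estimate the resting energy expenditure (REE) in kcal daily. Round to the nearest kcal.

1288 kcal daily

Mifflin-St Jeor (female): BMR = 10(58.5) + 6.25(155) − 5(21) − 161 = 585 + 968.75 − 105 − 161 = 1287.75 kcal/day.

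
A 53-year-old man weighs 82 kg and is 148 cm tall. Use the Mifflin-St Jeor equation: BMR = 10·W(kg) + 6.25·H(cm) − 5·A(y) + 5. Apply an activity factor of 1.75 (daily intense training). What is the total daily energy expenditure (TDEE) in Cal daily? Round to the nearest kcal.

2599 Cal daily

Mifflin-St Jeor (male): BMR = 10(82) + 6.25(148) − 5(53) + 5 = 820 + 925 − 265 + 5 = 1485 kcal/day.
TEE = BMR × activity factor = 1485 × 1.75 = 2598.75 kcal/day.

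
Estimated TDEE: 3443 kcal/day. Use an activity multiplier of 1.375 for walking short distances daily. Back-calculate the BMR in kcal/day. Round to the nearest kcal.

2504 kcal/day

BMR = TEE ÷ activity factor = 3443 ÷ 1.375 = 2504 kcal/day.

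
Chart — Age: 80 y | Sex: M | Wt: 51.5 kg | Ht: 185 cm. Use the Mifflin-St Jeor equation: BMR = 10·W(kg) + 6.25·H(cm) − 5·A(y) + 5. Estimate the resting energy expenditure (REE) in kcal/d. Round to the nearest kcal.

Mifflin-St Jeor (male): BMR = 10(51.5) + 6.25(185) − 5(80) + 5 = 515 + 1156.25 − 400 + 5 = 1276.25 kcal/day.

1276 kcal/d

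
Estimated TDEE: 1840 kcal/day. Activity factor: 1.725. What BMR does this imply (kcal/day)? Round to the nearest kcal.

BMR = TEE ÷ activity factor = 1840 ÷ 1.725 = 1066.6667 kcal/day.

1067 kcal/day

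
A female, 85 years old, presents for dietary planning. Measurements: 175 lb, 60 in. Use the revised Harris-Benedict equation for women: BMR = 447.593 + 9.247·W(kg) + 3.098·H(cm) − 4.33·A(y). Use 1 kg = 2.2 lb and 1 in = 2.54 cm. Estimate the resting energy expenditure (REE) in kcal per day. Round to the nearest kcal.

1287 kcal per day

Convert to metric: weight = 175 ÷ 2.2 = 79.5455 kg; height = 60 × 2.54 = 152.4 cm.
Harris-Benedict: BMR = 447.593 + 9.247(79.5455) + 3.098(152.4) − 4.33(85) = 1287.235 kcal/day.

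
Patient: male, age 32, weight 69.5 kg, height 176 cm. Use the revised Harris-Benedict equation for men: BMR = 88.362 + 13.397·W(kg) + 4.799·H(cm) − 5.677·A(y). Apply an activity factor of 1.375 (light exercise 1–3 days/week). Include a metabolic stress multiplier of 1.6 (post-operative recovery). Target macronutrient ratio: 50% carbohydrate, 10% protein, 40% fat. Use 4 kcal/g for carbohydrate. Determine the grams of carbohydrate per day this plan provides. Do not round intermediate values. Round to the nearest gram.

Harris-Benedict: BMR = 88.362 + 13.397(69.5) + 4.799(176) − 5.677(32) = 1682.4135 kcal/day.
TEE = 1682.4135 × 1.375 = 2313.3186 kcal/day.
With stress factor 1.6: 2313.3186 × 1.6 = 3701.3097 kcal/day.
Carbohydrate energy = 50% × 3701.3097 = 1850.6549 kcal.
Carbohydrate = 1850.6549 ÷ 4 kcal/g = 462.6637 g.

463 g/day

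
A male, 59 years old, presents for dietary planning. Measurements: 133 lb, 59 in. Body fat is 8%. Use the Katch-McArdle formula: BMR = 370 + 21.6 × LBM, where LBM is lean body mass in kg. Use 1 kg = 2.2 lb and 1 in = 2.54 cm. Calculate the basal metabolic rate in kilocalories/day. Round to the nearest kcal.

Convert to metric: weight = 133 ÷ 2.2 = 60.4545 kg; height = 59 × 2.54 = 149.86 cm.
LBM = 60.4545 × (1 − 0.08) = 55.6182 kg. Katch-McArdle: BMR = 370 + 21.6 × 55.6182 = 1571.3527 kcal/day.

1571 kilocalories/day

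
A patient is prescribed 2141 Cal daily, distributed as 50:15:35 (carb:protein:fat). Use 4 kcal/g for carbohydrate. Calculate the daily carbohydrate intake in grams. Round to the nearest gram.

Carbohydrate energy = 50% × 2141 = 1070.5 kcal.
At 4 kcal/g: 1070.5 ÷ 4 = 267.625 g.

268 g/day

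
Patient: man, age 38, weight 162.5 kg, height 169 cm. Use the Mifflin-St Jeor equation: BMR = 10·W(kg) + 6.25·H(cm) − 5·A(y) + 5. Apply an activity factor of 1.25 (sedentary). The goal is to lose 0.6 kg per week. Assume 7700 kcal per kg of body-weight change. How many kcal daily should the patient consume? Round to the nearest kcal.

2460 kcal daily

Mifflin-St Jeor (male): BMR = 10(162.5) + 6.25(169) − 5(38) + 5 = 1625 + 1056.25 − 190 + 5 = 2496.25 kcal/day.
TEE = 2496.25 × 1.25 = 3120.3125 kcal/day.
Required daily deficit = 0.6 × 7700 ÷ 7 = 660 kcal/day.
Target intake = 3120.3125 − 660 = 2460.3125 kcal/day.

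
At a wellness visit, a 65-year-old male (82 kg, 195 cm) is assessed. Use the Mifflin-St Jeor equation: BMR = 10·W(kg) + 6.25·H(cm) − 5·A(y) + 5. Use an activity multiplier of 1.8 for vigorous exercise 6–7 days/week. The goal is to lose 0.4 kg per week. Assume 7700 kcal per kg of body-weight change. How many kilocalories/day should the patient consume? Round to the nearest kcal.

2654 kilocalories/day

Mifflin-St Jeor (male): BMR = 10(82) + 6.25(195) − 5(65) + 5 = 820 + 1218.75 − 325 + 5 = 1718.75 kcal/day.
TEE = 1718.75 × 1.8 = 3093.75 kcal/day.
Required daily deficit = 0.4 × 7700 ÷ 7 = 440 kcal/day.
Target intake = 3093.75 − 440 = 2653.75 kcal/day.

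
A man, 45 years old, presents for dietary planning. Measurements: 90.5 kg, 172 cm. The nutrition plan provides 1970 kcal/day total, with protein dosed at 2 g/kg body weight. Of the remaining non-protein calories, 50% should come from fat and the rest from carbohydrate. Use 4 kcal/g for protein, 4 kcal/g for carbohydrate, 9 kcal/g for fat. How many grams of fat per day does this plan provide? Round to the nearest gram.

Protein = 2 × 90.5 = 181 g → 181 × 4 = 724 kcal.
Non-protein calories = 1970 − 724 = 1246 kcal.
Fat: 50% × 1246 = 623 kcal; carbohydrate: 623 kcal.
Fat: 623 kcal ÷ 9 kcal/g = 69.2222 g.

69 g/day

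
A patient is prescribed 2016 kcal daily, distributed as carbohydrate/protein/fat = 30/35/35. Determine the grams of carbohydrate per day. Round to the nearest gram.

Carbohydrate energy = 30% × 2016 = 604.8 kcal.
At 4 kcal/g: 604.8 ÷ 4 = 151.2 g.

151 g/day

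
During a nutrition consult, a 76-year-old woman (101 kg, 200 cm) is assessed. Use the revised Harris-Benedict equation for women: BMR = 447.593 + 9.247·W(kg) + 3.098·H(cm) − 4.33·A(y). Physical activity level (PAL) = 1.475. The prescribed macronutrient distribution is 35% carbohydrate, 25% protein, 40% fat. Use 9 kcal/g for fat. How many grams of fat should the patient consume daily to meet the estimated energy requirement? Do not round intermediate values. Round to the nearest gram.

110 g/day

Harris-Benedict: BMR = 447.593 + 9.247(101) + 3.098(200) − 4.33(76) = 1672.06 kcal/day.
TEE = 1672.06 × 1.475 = 2466.2885 kcal/day.
Fat energy = 40% × 2466.2885 = 986.5154 kcal.
Fat = 986.5154 ÷ 9 kcal/g = 109.6128 g.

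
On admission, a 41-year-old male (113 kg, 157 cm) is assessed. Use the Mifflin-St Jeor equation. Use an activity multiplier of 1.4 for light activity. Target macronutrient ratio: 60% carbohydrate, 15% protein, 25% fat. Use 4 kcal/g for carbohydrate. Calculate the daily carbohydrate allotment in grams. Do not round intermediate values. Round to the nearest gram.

Mifflin-St Jeor (male): BMR = 10(113) + 6.25(157) − 5(41) + 5 = 1130 + 981.25 − 205 + 5 = 1911.25 kcal/day.
TEE = 1911.25 × 1.4 = 2675.75 kcal/day.
Carbohydrate energy = 60% × 2675.75 = 1605.45 kcal.
Carbohydrate = 1605.45 ÷ 4 kcal/g = 401.3625 g.

401 g/day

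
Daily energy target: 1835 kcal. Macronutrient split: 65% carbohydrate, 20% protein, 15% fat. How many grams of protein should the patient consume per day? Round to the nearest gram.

92 g/day

Protein energy = 20% × 1835 = 367 kcal.
At 4 kcal/g: 367 ÷ 4 = 91.75 g.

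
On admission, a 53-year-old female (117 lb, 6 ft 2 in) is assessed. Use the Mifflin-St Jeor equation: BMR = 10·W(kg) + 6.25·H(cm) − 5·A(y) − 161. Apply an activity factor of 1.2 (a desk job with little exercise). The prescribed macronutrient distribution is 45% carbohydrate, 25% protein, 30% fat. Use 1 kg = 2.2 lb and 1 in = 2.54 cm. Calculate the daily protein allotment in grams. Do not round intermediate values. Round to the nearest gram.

Convert to metric: weight = 117 ÷ 2.2 = 53.1818 kg; height = (6×12 + 2) × 2.54 = 74 × 2.54 = 187.96 cm.
Mifflin-St Jeor (female): BMR = 10(53.1818) + 6.25(187.96) − 5(53) − 161 = 531.8182 + 1174.75 − 265 − 161 = 1280.5682 kcal/day.
TEE = 1280.5682 × 1.2 = 1536.6818 kcal/day.
Protein energy = 25% × 1536.6818 = 384.1705 kcal.
Protein = 384.1705 ÷ 4 kcal/g = 96.0426 g.

96 g/day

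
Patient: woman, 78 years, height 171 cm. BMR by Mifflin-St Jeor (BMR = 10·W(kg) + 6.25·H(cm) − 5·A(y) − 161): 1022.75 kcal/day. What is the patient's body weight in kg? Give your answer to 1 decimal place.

1022.75 = 10·W + 6.25(171) − 5(78) − 161
10·W = 1022.75 − 517.75 = 505, so W = 50.5 kg.

50.5 kg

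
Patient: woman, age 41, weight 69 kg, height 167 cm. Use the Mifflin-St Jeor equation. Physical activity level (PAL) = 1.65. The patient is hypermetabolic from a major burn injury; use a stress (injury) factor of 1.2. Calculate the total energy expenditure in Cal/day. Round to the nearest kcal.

2708 Cal/day

Mifflin-St Jeor (female): BMR = 10(69) + 6.25(167) − 5(41) − 161 = 690 + 1043.75 − 205 − 161 = 1367.75 kcal/day.
TEE = BMR × activity factor = 1367.75 × 1.65 = 2256.7875 kcal/day.
Apply stress factor: 2256.7875 × 1.2 = 2708.145 kcal/day.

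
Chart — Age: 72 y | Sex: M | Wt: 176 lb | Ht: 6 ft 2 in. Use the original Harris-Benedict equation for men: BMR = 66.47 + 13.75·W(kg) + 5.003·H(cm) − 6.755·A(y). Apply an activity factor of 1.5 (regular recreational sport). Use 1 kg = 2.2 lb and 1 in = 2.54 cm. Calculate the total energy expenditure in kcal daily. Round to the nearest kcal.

Convert to metric: weight = 176 ÷ 2.2 = 80 kg; height = (6×12 + 2) × 2.54 = 74 × 2.54 = 187.96 cm.
Harris-Benedict: BMR = 66.47 + 13.75(80) + 5.003(187.96) − 6.755(72) = 1620.4739 kcal/day.
TEE = BMR × activity factor = 1620.4739 × 1.5 = 2430.7108 kcal/day.

2431 kcal daily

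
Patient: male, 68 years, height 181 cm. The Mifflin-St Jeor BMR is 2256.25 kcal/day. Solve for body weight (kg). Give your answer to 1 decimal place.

2256.25 = 10·W + 6.25(181) − 5(68) + 5
10·W = 2256.25 − 796.25 = 1460, so W = 146 kg.

146.0 kg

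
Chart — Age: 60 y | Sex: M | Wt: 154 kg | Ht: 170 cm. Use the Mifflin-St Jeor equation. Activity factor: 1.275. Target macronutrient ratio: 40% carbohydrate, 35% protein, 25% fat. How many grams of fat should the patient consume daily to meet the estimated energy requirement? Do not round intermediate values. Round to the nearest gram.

Mifflin-St Jeor (male): BMR = 10(154) + 6.25(170) − 5(60) + 5 = 1540 + 1062.5 − 300 + 5 = 2307.5 kcal/day.
TEE = 2307.5 × 1.275 = 2942.0625 kcal/day.
Fat energy = 25% × 2942.0625 = 735.5156 kcal.
Fat = 735.5156 ÷ 9 kcal/g = 81.724 g.

82 g/day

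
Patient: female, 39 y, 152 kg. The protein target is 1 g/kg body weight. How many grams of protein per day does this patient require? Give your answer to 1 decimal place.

Protein = 1 g/kg × 152 kg = 152 g/day.

152.0 g/day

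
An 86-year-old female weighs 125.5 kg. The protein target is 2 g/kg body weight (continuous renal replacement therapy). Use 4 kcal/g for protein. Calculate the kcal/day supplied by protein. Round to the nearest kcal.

Protein = 2 g/kg × 125.5 kg = 251 g/day.
Protein energy = 251 g × 4 kcal/g = 1004 kcal/day.

1004 kcal/day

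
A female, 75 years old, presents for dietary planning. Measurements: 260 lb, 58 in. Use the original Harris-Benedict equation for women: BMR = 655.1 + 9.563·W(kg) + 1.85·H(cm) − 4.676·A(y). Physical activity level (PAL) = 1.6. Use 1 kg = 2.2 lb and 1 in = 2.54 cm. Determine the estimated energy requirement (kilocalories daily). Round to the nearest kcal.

2731 kilocalories daily

Convert to metric: weight = 260 ÷ 2.2 = 118.1818 kg; height = 58 × 2.54 = 147.32 cm.
Harris-Benedict: BMR = 655.1 + 9.563(118.1818) + 1.85(147.32) − 4.676(75) = 1707.1147 kcal/day.
TEE = BMR × activity factor = 1707.1147 × 1.6 = 2731.3836 kcal/day.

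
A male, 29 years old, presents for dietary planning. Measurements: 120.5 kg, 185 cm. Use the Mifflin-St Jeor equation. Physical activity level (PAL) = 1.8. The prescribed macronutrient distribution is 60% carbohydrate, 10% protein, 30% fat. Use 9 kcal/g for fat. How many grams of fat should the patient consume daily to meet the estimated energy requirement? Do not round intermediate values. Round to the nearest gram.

Mifflin-St Jeor (male): BMR = 10(120.5) + 6.25(185) − 5(29) + 5 = 1205 + 1156.25 − 145 + 5 = 2221.25 kcal/day.
TEE = 2221.25 × 1.8 = 3998.25 kcal/day.
Fat energy = 30% × 3998.25 = 1199.475 kcal.
Fat = 1199.475 ÷ 9 kcal/g = 133.275 g.

133 g/day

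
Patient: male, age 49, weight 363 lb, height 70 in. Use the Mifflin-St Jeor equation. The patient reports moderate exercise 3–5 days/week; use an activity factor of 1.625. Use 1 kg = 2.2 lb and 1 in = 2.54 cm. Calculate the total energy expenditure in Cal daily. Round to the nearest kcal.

Convert to metric: weight = 363 ÷ 2.2 = 165 kg; height = 70 × 2.54 = 177.8 cm.
Mifflin-St Jeor (male): BMR = 10(165) + 6.25(177.8) − 5(49) + 5 = 1650 + 1111.25 − 245 + 5 = 2521.25 kcal/day.
TEE = BMR × activity factor = 2521.25 × 1.625 = 4097.0313 kcal/day.

4097 Cal daily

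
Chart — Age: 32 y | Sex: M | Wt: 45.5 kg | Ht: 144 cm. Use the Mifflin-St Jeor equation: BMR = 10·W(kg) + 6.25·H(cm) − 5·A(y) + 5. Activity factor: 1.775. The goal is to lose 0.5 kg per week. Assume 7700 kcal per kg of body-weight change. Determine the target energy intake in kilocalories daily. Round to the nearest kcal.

Mifflin-St Jeor (male): BMR = 10(45.5) + 6.25(144) − 5(32) + 5 = 455 + 900 − 160 + 5 = 1200 kcal/day.
TEE = 1200 × 1.775 = 2130 kcal/day.
Required daily deficit = 0.5 × 7700 ÷ 7 = 550 kcal/day.
Target intake = 2130 − 550 = 1580 kcal/day.

1580 kilocalories daily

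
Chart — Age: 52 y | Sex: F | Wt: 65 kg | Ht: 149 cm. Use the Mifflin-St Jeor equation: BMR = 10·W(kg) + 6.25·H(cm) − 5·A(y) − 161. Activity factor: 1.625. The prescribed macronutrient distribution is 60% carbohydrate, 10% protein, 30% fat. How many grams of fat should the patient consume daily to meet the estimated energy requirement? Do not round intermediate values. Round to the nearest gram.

Mifflin-St Jeor (female): BMR = 10(65) + 6.25(149) − 5(52) − 161 = 650 + 931.25 − 260 − 161 = 1160.25 kcal/day.
TEE = 1160.25 × 1.625 = 1885.4063 kcal/day.
Fat energy = 30% × 1885.4063 = 565.6219 kcal.
Fat = 565.6219 ÷ 9 kcal/g = 62.8469 g.

63 g/day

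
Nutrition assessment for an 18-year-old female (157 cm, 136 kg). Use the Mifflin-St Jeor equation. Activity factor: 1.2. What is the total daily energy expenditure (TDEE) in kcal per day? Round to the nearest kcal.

2508 kcal per day

Mifflin-St Jeor (female): BMR = 10(136) + 6.25(157) − 5(18) − 161 = 1360 + 981.25 − 90 − 161 = 2090.25 kcal/day.
TEE = BMR × activity factor = 2090.25 × 1.2 = 2508.3 kcal/day.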